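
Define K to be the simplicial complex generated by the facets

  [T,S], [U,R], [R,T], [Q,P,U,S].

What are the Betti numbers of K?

b_0 = 1, b_1 = 1, b_2 = 0, b_3 = 0.

Order the vertices as P < Q < R < S < T < U. Listing each simplex with vertices in this order, K has dimension 3 with simplices:

  0-simplices (6): P, Q, R, S, T, U
  1-simplices (9): PQ, PS, PU, QS, QU, RT, RU, ST, SU
  2-simplices (4): PQS, PQU, PSU, QSU
  3-simplices (1): PQSU

giving chain groups C_0 ≅ Z^6, C_1 ≅ Z^9, C_2 ≅ Z^4, C_3 ≅ Z^1.

∂_1: C_1 → C_0 maps an edge to its endpoints' difference, ∂[p,q] = q − p.
This gives a 6×9 integer matrix of rank 5; reducing to Smith normal form yields diagonal entries (1,1,1,1,1).

The boundary map ∂_2: C_2 → C_1 maps a triangle to the signed sum of its edges. For instance
  ∂PSU = SU − PU + PS,
  ∂QSU = SU − QU + QS.
The 9×4 boundary matrix has rank 3 and Smith normal form diag(1,1,1).

∂_3: C_3 → C_2 sends each 3-simplex σ to the alternating sum Σ_i (−1)^i (σ with its i-th vertex removed). For instance
  ∂PQSU = QSU − PSU + PQU − PQS.
The 4×1 boundary matrix has rank 1 and Smith normal form diag(1).

From H_k ≅ ker(∂_k) / im(∂_{k+1}) we obtain:

  H_0: rank C_0 − rank ∂_1 = 6 − 5 = 1, and the invariant factors of ∂_1 are all 1, so H_0 = Z.
  H_1: rank ker ∂_1 − rank ∂_2 = (9 − 5) − 3 = 1, and the invariant factors of ∂_2 are all 1, so H_1 = Z.
  H_2: rank ker ∂_2 − rank ∂_3 = (4 − 3) − 1 = 0, and the invariant factors of ∂_3 are all 1, so H_2 = 0.
  H_3: rank ker ∂_3 − rank ∂_4 = (1 − 1) − 0 = 0, and there is no ∂_4, so H_3 = 0.

Hence the Betti numbers are b_0 = 1, b_1 = 1, b_2 = 0, b_3 = 0.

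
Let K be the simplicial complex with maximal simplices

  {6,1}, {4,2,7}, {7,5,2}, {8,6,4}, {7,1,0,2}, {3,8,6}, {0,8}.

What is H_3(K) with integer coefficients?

H_3 ≅ 0.

K has 9 vertices, 17 edges, 8 triangles, 1 3-simplex.
rank ∂_3 = 1, rank ∂_4 = 0 ⇒ b_3 = 1 − 1 − 0 = 0. So H_3 = 0.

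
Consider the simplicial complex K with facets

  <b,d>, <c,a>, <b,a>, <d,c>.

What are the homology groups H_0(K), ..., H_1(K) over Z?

Fix the vertex order a < b < c < d and write every simplex with vertices in increasing order. Then dim K = 1 and the simplices of K are:

  0-simplices (4): a, b, c, d
  1-simplices (4): ab, ac, bd, cd

so the chain groups are C_0 ≅ Z^4, C_1 ≅ Z^4.

Boundary ∂_1: C_1 → C_0 sends each edge [p,q] (with p < q) to q − p.
As a 4×4 matrix over Z this has rank 3, with invariant factors (1,1,1).

Reading off H_k = ker ∂_k / im ∂_{k+1}:

  H_0: rank C_0 − rank ∂_1 = 4 − 3 = 1, and the invariant factors of ∂_1 are all 1, so H_0 = Z.
  H_1: rank ker ∂_1 − rank ∂_2 = (4 − 3) − 0 = 1, and there is no ∂_2, so H_1 = Z.

As a check, the Euler characteristic is 4 − 4 = 0, which agrees with 1 − 1 = 0.

H_0 = Z,  H_1 = Z.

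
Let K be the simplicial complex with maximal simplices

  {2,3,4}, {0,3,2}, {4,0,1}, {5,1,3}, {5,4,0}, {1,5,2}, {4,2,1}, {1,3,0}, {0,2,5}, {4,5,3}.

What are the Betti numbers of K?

b_0 = 1, b_1 = 0, b_2 = 0.

K has 6 vertices, 15 edges, 10 triangles.
rank ∂_0 = 0, rank ∂_1 = 5 ⇒ b_0 = 6 − 0 − 5 = 1; all invariant factors of ∂_1 are 1 so no torsion. So H_0 = Z.
rank ∂_1 = 5, rank ∂_2 = 10 ⇒ b_1 = 15 − 5 − 10 = 0; ∂_2 has invariant factor(s) [2] giving torsion. So H_1 = Z_2.
rank ∂_2 = 10, rank ∂_3 = 0 ⇒ b_2 = 10 − 10 − 0 = 0. So H_2 = 0.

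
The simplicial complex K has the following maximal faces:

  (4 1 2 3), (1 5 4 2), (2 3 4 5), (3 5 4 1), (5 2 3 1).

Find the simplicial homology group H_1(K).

H_1 ≅ 0.

Order the vertices as 1 < 2 < 3 < 4 < 5. Listing each simplex with vertices in this order, K has dimension 3 with simplices:

  0-simplices (5): [1], [2], [3], [4], [5]
  1-simplices (10): [1,2], [1,3], [1,4], [1,5], [2,3], [2,4], [2,5], [3,4], [3,5], [4,5]
  2-simplices (10): [1,2,3], [1,2,4], [1,2,5], [1,3,4], [1,3,5], [1,4,5], [2,3,4], [2,3,5], [2,4,5], [3,4,5]
  3-simplices (5): [1,2,3,4], [1,2,3,5], [1,2,4,5], [1,3,4,5], [2,3,4,5]

Hence C_0 ≅ Z^5, C_1 ≅ Z^10, C_2 ≅ Z^10, C_3 ≅ Z^5.

∂_1: C_1 → C_0 maps an edge to its endpoints' difference, ∂[p,q] = q − p.
As a 5×10 matrix over Z this has rank 4, with invariant factors (1,1,1,1).

∂_2: C_2 → C_1 maps a triangle to the signed sum of its edges. For instance
  ∂[1,3,4] = [3,4] − [1,4] + [1,3],
  ∂[1,2,4] = [2,4] − [1,4] + [1,2].
This gives a 10×10 integer matrix of rank 6; reducing to Smith normal form yields diagonal entries (1,1,1,1,1,1).

Boundary ∂_3: C_3 → C_2 sends each 3-simplex σ to the alternating sum Σ_i (−1)^i (σ with its i-th vertex removed). For instance
  ∂[1,2,3,5] = [2,3,5] − [1,3,5] + [1,2,5] − [1,2,3],
  ∂[1,2,3,4] = [2,3,4] − [1,3,4] + [1,2,4] − [1,2,3].
This gives a 10×5 integer matrix of rank 4; reducing to Smith normal form yields diagonal entries (1,1,1,1).

From H_k ≅ ker(∂_k) / im(∂_{k+1}) we obtain:

  H_1: rank ker ∂_1 − rank ∂_2 = (10 − 4) − 6 = 0, and the invariant factors of ∂_2 are all 1, so H_1 = 0.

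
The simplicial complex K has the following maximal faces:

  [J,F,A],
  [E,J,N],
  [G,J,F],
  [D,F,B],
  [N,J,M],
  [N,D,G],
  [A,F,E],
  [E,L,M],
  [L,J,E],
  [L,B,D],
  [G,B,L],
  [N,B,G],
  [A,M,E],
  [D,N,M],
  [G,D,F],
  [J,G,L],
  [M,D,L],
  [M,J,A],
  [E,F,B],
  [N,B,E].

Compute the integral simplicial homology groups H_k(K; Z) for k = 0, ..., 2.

Take the total order A < B < D < E < F < G < J < L < M < N on the vertex set. Then K (dimension 2) consists of the simplices:

  0-simplices (10): A, B, D, E, F, G, J, L, M, N
  1-simplices (30): AE, AF, AJ, AM, BD, BE, BF, BG, BL, BN, DF, DG, DL, DM, DN, EF, EJ, EL, EM, EN, FG, FJ, GJ, GL, GN, JL, JM, JN, LM, MN
  2-simplices (20): AEF, AEM, AFJ, AJM, BDF, BDL, BEF, BEN, BGL, BGN, DFG, DGN, DLM, DMN, EJL, EJN, ELM, FGJ, GJL, JMN

so the chain groups are C_0 ≅ Z^10, C_1 ≅ Z^30, C_2 ≅ Z^20.

The boundary map ∂_1: C_1 → C_0 sends each edge [p,q] (with p < q) to q − p. For instance
  ∂AF = F − A.
As a 10×30 matrix over Z this has rank 9, with invariant factors (1,1,1,1,1,1,1,1,1).

∂_2: C_2 → C_1 acts by ∂[p,q,r] = [q,r] − [p,r] + [p,q]. For instance
  ∂BDF = DF − BF + BD,
  ∂GJL = JL − GL + GJ.
The 30×20 boundary matrix has rank 20 and Smith normal form diag(1,1,1,1,1,1,1,1,1,1,1,1,1,1,1,1,1,1,1,2).

From H_k ≅ ker(∂_k) / im(∂_{k+1}) we obtain:

  H_0: rank C_0 − rank ∂_1 = 10 − 9 = 1, and the invariant factors of ∂_1 are all 1, so H_0 = Z.
  H_1: rank ker ∂_1 − rank ∂_2 = (30 − 9) − 20 = 1, and ∂_2 has invariant factor 2 > 1, so H_1 = Z ⊕ Z_2.
  H_2: rank ker ∂_2 − rank ∂_3 = (20 − 20) − 0 = 0, and there is no ∂_3, so H_2 = 0.

H_0 ≅ Z,  H_1 ≅ Z ⊕ Z_2,  H_2 = 0.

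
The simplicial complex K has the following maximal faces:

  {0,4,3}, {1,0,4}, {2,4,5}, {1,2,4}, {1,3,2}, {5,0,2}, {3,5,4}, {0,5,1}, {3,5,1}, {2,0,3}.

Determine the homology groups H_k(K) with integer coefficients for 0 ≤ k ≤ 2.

Take the total order 0 < 1 < 2 < 3 < 4 < 5 on the vertex set. Then K (dimension 2) consists of the simplices:

  0-simplices (6): [0], [1], [2], [3], [4], [5]
  1-simplices (15): [0,1], [0,2], [0,3], [0,4], [0,5], [1,2], [1,3], [1,4], [1,5], [2,3], [2,4], [2,5], [3,4], [3,5], [4,5]
  2-simplices (10): [0,1,4], [0,1,5], [0,2,3], [0,2,5], [0,3,4], [1,2,3], [1,2,4], [1,3,5], [2,4,5], [3,4,5]

giving chain groups C_0 ≅ Z^6, C_1 ≅ Z^15, C_2 ≅ Z^10.

The boundary map ∂_1: C_1 → C_0 is given by ∂[p,q] = [q] − [p]. For instance
  ∂[1,4] = [4] − [1].
This gives a 6×15 integer matrix of rank 5; reducing to Smith normal form yields diagonal entries (1,1,1,1,1).

The boundary map ∂_2: C_2 → C_1 maps a triangle to the signed sum of its edges. For instance
  ∂[3,4,5] = [4,5] − [3,5] + [3,4],
  ∂[0,3,4] = [3,4] − [0,4] + [0,3].
As a 15×10 matrix over Z this has rank 10, with invariant factors (1,1,1,1,1,1,1,1,1,2).

Reading off H_k = ker ∂_k / im ∂_{k+1}:

  H_0: rank C_0 − rank ∂_1 = 6 − 5 = 1, and the invariant factors of ∂_1 are all 1, so H_0 ≅ Z.
  H_1: rank ker ∂_1 − rank ∂_2 = (15 − 5) − 10 = 0, and ∂_2 has invariant factor 2 > 1, so H_1 ≅ Z/2Z.
  H_2: rank ker ∂_2 − rank ∂_3 = (10 − 10) − 0 = 0, and there is no ∂_3, so H_2 ≅ 0.

As a check, the Euler characteristic is 6 − 15 + 10 = 1, which agrees with 1 − 0 + 0 = 1.

H_0 ≅ Z,  H_1 ≅ Z/2Z,  H_2 = 0.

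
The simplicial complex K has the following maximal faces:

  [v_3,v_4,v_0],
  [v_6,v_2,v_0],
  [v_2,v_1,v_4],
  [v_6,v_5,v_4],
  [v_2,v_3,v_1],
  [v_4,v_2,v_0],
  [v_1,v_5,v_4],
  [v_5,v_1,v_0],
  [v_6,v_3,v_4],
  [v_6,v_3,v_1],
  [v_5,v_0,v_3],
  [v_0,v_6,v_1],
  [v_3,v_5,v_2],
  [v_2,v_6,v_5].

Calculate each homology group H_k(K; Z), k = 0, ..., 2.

H_0 = Z,  H_1 = Z^2,  H_2 = Z.

We work with the vertex ordering v_0 < v_1 < v_2 < v_3 < v_4 < v_5 < v_6. The simplices of K, each written with vertices in increasing order, are:

  0-simplices (7): [v_0], [v_1], [v_2], [v_3], [v_4], [v_5], [v_6]
  1-simplices (21): (21 of them)
  2-simplices (14): (14 of them)

so the chain groups are C_0 ≅ Z^7, C_1 ≅ Z^21, C_2 ≅ Z^14.

∂_1: C_1 → C_0 maps an edge to its endpoints' difference, ∂[p,q] = q − p. For instance
  ∂[v_0,v_6] = [v_6] − [v_0].
This gives a 7×21 integer matrix of rank 6; reducing to Smith normal form yields diagonal entries (1,1,1,1,1,1).

∂_2: C_2 → C_1 sends each 2-simplex [p,q,r] to [q,r] − [p,r] + [p,q]. For instance
  ∂[v_0,v_1,v_6] = [v_1,v_6] − [v_0,v_6] + [v_0,v_1],
  ∂[v_2,v_3,v_5] = [v_3,v_5] − [v_2,v_5] + [v_2,v_3].
This gives a 21×14 integer matrix of rank 13; reducing to Smith normal form yields diagonal entries (1,1,1,1,1,1,1,1,1,1,1,1,1).

From H_k ≅ ker(∂_k) / im(∂_{k+1}) we obtain:

  H_0: rank C_0 − rank ∂_1 = 7 − 6 = 1, and the invariant factors of ∂_1 are all 1, so H_0 ≅ Z.
  H_1: rank ker ∂_1 − rank ∂_2 = (21 − 6) − 13 = 2, and the invariant factors of ∂_2 are all 1, so H_1 ≅ Z^2.
  H_2: rank ker ∂_2 − rank ∂_3 = (14 − 13) − 0 = 1, and there is no ∂_3, so H_2 ≅ Z.

(K is a triangulation of the torus T^2.)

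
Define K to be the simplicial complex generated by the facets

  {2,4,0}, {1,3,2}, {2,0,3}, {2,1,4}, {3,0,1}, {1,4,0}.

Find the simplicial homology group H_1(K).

H_1 ≅ 0.

K has 5 vertices, 9 edges, 6 triangles.
rank ∂_1 = 4, rank ∂_2 = 5 ⇒ b_1 = 9 − 4 − 5 = 0; all invariant factors of ∂_2 are 1 so no torsion. So H_1 ≅ 0.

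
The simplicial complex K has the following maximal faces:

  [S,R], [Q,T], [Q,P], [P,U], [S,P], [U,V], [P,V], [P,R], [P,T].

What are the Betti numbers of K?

b_0 = 1, b_1 = 3.

We work with the vertex ordering P < Q < R < S < T < U < V. The simplices of K, each written with vertices in increasing order, are:

  0-simplices (7): P, Q, R, S, T, U, V
  1-simplices (9): PQ, PR, PS, PT, PU, PV, QT, RS, UV

giving chain groups C_0 ≅ Z^7, C_1 ≅ Z^9.

The boundary map ∂_1: C_1 → C_0 is given by ∂[p,q] = [q] − [p]. For instance
  ∂QT = T − Q.
This gives a 7×9 integer matrix of rank 6; reducing to Smith normal form yields diagonal entries (1,1,1,1,1,1).

Reading off H_k = ker ∂_k / im ∂_{k+1}:

  H_0: rank C_0 − rank ∂_1 = 7 − 6 = 1, and the invariant factors of ∂_1 are all 1, so H_0 ≅ Z.
  H_1: rank ker ∂_1 − rank ∂_2 = (9 − 6) − 0 = 3, and there is no ∂_2, so H_1 ≅ Z^3.

As a check, the Euler characteristic is 7 − 9 = -2, which agrees with 1 − 3 = -2.

Hence the Betti numbers are b_0 = 1, b_1 = 3.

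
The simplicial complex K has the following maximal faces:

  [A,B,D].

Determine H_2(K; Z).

Fix the vertex order A < B < D and write every simplex with vertices in increasing order. Then dim K = 2 and the simplices of K are:

  0-simplices (3): A, B, D
  1-simplices (3): AB, AD, BD
  2-simplices (1): ABD

Hence C_0 ≅ Z^3, C_1 ≅ Z^3, C_2 ≅ Z^1.

The boundary map ∂_1: C_1 → C_0 maps an edge to its endpoints' difference, ∂[p,q] = q − p. For instance
  ∂AB = B − A.
As a 3×3 matrix over Z this has rank 2, with invariant factors (1,1).

Boundary ∂_2: C_2 → C_1 maps a triangle to the signed sum of its edges. For instance
  ∂ABD = BD − AD + AB.
The 3×1 boundary matrix has rank 1 and Smith normal form diag(1).

From H_k ≅ ker(∂_k) / im(∂_{k+1}) we obtain:

  H_2: rank ker ∂_2 − rank ∂_3 = (1 − 1) − 0 = 0, and there is no ∂_3, so H_2 = 0.

H_2 = 0.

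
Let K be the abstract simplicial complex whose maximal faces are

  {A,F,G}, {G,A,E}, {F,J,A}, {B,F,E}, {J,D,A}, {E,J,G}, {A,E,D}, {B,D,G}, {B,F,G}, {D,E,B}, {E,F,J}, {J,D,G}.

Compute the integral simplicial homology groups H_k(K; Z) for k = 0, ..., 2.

H_0 = Z,  H_1 = Z_2,  H_2 = 0.

Fix the vertex order A < B < D < E < F < G < J and write every simplex with vertices in increasing order. Then dim K = 2 and the simplices of K are:

  0-simplices (7): A, B, D, E, F, G, J
  1-simplices (18): AD, AE, AF, AG, AJ, BD, BE, BF, BG, DE, DG, DJ, EF, EG, EJ, FG, FJ, GJ
  2-simplices (12): ADE, ADJ, AEG, AFG, AFJ, BDE, BDG, BEF, BFG, DGJ, EFJ, EGJ

Hence C_0 ≅ Z^7, C_1 ≅ Z^18, C_2 ≅ Z^12.

The boundary map ∂_1: C_1 → C_0 sends each edge [p,q] (with p < q) to q − p.
This gives a 7×18 integer matrix of rank 6; reducing to Smith normal form yields diagonal entries (1,1,1,1,1,1).

The boundary map ∂_2: C_2 → C_1 sends each 2-simplex [p,q,r] to [q,r] − [p,r] + [p,q]. For instance
  ∂ADJ = DJ − AJ + AD,
  ∂BDG = DG − BG + BD.
The 18×12 boundary matrix has rank 12 and Smith normal form diag(1,1,1,1,1,1,1,1,1,1,1,2).

Reading off H_k = ker ∂_k / im ∂_{k+1}:

  H_0: rank C_0 − rank ∂_1 = 7 − 6 = 1, and the invariant factors of ∂_1 are all 1, so H_0 = Z.
  H_1: rank ker ∂_1 − rank ∂_2 = (18 − 6) − 12 = 0, and ∂_2 has invariant factor 2 > 1, so H_1 = Z_2.
  H_2: rank ker ∂_2 − rank ∂_3 = (12 − 12) − 0 = 0, and there is no ∂_3, so H_2 = 0.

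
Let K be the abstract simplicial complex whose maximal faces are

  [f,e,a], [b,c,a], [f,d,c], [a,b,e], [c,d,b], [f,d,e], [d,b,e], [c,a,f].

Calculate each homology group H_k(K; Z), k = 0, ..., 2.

Fix the vertex order a < b < c < d < e < f and write every simplex with vertices in increasing order. Then dim K = 2 and the simplices of K are:

  0-simplices (6): a, b, c, d, e, f
  1-simplices (12): ab, ac, ae, af, bc, bd, be, cd, cf, de, df, ef
  2-simplices (8): abc, abe, acf, aef, bcd, bde, cdf, def

giving chain groups C_0 ≅ Z^6, C_1 ≅ Z^12, C_2 ≅ Z^8.

Boundary ∂_1: C_1 → C_0 is given by ∂[p,q] = [q] − [p]. For instance
  ∂be = e − b.
As a 6×12 matrix over Z this has rank 5, with invariant factors (1,1,1,1,1).

Boundary ∂_2: C_2 → C_1 maps a triangle to the signed sum of its edges. For instance
  ∂aef = ef − af + ae,
  ∂bde = de − be + bd.
The 12×8 boundary matrix has rank 7 and Smith normal form diag(1,1,1,1,1,1,1).

Reading off H_k = ker ∂_k / im ∂_{k+1}:

  H_0: rank C_0 − rank ∂_1 = 6 − 5 = 1, and the invariant factors of ∂_1 are all 1, so H_0 = Z.
  H_1: rank ker ∂_1 − rank ∂_2 = (12 − 5) − 7 = 0, and the invariant factors of ∂_2 are all 1, so H_1 = 0.
  H_2: rank ker ∂_2 − rank ∂_3 = (8 − 7) − 0 = 1, and there is no ∂_3, so H_2 = Z.

H_0 ≅ Z,  H_1 = 0,  H_2 ≅ Z.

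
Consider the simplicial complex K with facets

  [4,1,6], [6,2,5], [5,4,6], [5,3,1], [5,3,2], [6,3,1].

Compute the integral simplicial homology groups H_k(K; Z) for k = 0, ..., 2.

We work with the vertex ordering 1 < 2 < 3 < 4 < 5 < 6. The simplices of K, each written with vertices in increasing order, are:

  0-simplices (6): [1], [2], [3], [4], [5], [6]
  1-simplices (12): [1,3], [1,4], [1,5], [1,6], [2,3], [2,5], [2,6], [3,5], [3,6], [4,5], [4,6], [5,6]
  2-simplices (6): [1,3,5], [1,3,6], [1,4,6], [2,3,5], [2,5,6], [4,5,6]

giving chain groups C_0 ≅ Z^6, C_1 ≅ Z^12, C_2 ≅ Z^6.

The boundary map ∂_1: C_1 → C_0 maps an edge to its endpoints' difference, ∂[p,q] = q − p. For instance
  ∂[4,6] = [6] − [4].
This gives a 6×12 integer matrix of rank 5; reducing to Smith normal form yields diagonal entries (1,1,1,1,1).

∂_2: C_2 → C_1 maps a triangle to the signed sum of its edges. For instance
  ∂[2,5,6] = [5,6] − [2,6] + [2,5],
  ∂[1,4,6] = [4,6] − [1,6] + [1,4].
The 12×6 boundary matrix has rank 6 and Smith normal form diag(1,1,1,1,1,1).

Now H_k = ker ∂_k / im ∂_{k+1}, so:

  H_0: rank C_0 − rank ∂_1 = 6 − 5 = 1, and the invariant factors of ∂_1 are all 1, so H_0 = Z.
  H_1: rank ker ∂_1 − rank ∂_2 = (12 − 5) − 6 = 1, and the invariant factors of ∂_2 are all 1, so H_1 = Z.
  H_2: rank ker ∂_2 − rank ∂_3 = (6 − 6) − 0 = 0, and there is no ∂_3, so H_2 = 0.

(K is a triangulation of the cylinder S^1 x I.)

H_0 = Z,  H_1 = Z,  H_2 = 0.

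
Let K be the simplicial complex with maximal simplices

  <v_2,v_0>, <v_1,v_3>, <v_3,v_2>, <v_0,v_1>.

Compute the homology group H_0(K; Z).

H_0 ≅ Z.

Take the total order v_0 < v_1 < v_2 < v_3 on the vertex set. Then K (dimension 1) consists of the simplices:

  0-simplices (4): [v_0], [v_1], [v_2], [v_3]
  1-simplices (4): [v_0,v_1], [v_0,v_2], [v_1,v_3], [v_2,v_3]

giving chain groups C_0 ≅ Z^4, C_1 ≅ Z^4.

Boundary ∂_1: C_1 → C_0 sends each edge [p,q] (with p < q) to q − p. For instance
  ∂[v_1,v_3] = [v_3] − [v_1].
As a 4×4 matrix over Z this has rank 3, with invariant factors (1,1,1).

Computing H_k = (kernel of ∂_k) / (image of ∂_{k+1}):

  H_0: rank C_0 − rank ∂_1 = 4 − 3 = 1, and the invariant factors of ∂_1 are all 1, so H_0 ≅ Z.

(K is a triangulation of the circle S^1.)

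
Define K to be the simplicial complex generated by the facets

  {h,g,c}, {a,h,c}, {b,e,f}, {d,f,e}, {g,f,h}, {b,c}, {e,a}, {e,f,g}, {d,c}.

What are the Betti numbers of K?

Take the total order a < b < c < d < e < f < g < h on the vertex set. Then K (dimension 2) consists of the simplices:

  0-simplices (8): a, b, c, d, e, f, g, h
  1-simplices (16): ac, ae, ah, bc, be, bf, cd, cg, ch, de, df, ef, eg, fg, fh, gh
  2-simplices (6): ach, bef, cgh, def, efg, fgh

giving chain groups C_0 ≅ Z^8, C_1 ≅ Z^16, C_2 ≅ Z^6.

The boundary map ∂_1: C_1 → C_0 maps an edge to its endpoints' difference, ∂[p,q] = q − p. For instance
  ∂ef = f − e.
This gives a 8×16 integer matrix of rank 7; reducing to Smith normal form yields diagonal entries (1,1,1,1,1,1,1).

The boundary map ∂_2: C_2 → C_1 acts by ∂[p,q,r] = [q,r] − [p,r] + [p,q]. For instance
  ∂cgh = gh − ch + cg,
  ∂fgh = gh − fh + fg.
As a 16×6 matrix over Z this has rank 6, with invariant factors (1,1,1,1,1,1).

From H_k ≅ ker(∂_k) / im(∂_{k+1}) we obtain:

  H_0: rank C_0 − rank ∂_1 = 8 − 7 = 1, and the invariant factors of ∂_1 are all 1, so H_0 = Z.
  H_1: rank ker ∂_1 − rank ∂_2 = (16 − 7) − 6 = 3, and the invariant factors of ∂_2 are all 1, so H_1 = Z^3.
  H_2: rank ker ∂_2 − rank ∂_3 = (6 − 6) − 0 = 0, and there is no ∂_3, so H_2 = 0.

Hence the Betti numbers are b_0 = 1, b_1 = 3, b_2 = 0.

b_0 = 1, b_1 = 3, b_2 = 0.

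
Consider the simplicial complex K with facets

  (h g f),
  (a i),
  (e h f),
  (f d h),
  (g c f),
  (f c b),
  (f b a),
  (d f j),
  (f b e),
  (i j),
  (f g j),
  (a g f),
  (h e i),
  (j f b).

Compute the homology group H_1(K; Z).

Fix the vertex order a < b < c < d < e < f < g < h < i < j and write every simplex with vertices in increasing order. Then dim K = 2 and the simplices of K are:

  0-simplices (10): a, b, c, d, e, f, g, h, i, j
  1-simplices (23): ab, af, ag, ai, bc, be, bf, bj, cf, cg, df, dh, dj, ef, eh, ei, fg, fh, fj, gh, gj, hi, ij
  2-simplices (12): abf, afg, bcf, bef, bfj, cfg, dfh, dfj, efh, ehi, fgh, fgj

Hence C_0 ≅ Z^10, C_1 ≅ Z^23, C_2 ≅ Z^12.

Boundary ∂_1: C_1 → C_0 maps an edge to its endpoints' difference, ∂[p,q] = q − p. For instance
  ∂fh = h − f.
This gives a 10×23 integer matrix of rank 9; reducing to Smith normal form yields diagonal entries (1,1,1,1,1,1,1,1,1).

Boundary ∂_2: C_2 → C_1 maps a triangle to the signed sum of its edges. For instance
  ∂afg = fg − ag + af,
  ∂bfj = fj − bj + bf.
The resulting 23×12 matrix has rank 12, and its Smith normal form has invariant factors (1,1,1,1,1,1,1,1,1,1,1,1).

Computing H_k = (kernel of ∂_k) / (image of ∂_{k+1}):

  H_1: rank ker ∂_1 − rank ∂_2 = (23 − 9) − 12 = 2, and the invariant factors of ∂_2 are all 1, so H_1 = Z^2.

H_1 ≅ Z^2.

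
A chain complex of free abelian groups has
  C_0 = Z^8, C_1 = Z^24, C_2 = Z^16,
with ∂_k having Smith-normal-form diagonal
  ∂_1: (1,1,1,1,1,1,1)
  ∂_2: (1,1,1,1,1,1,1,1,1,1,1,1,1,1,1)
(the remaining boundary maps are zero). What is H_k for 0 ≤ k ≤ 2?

H_0 ≅ Z,  H_1 ≅ Z^2,  H_2 ≅ Z.

H_0: b_0 = 8 − 0 − 7 = 1; torsion from ∂_1 factors > 1: none. So H_0 ≅ Z.
H_1: b_1 = 24 − 7 − 15 = 2; torsion from ∂_2 factors > 1: none. So H_1 ≅ Z^2.
H_2: b_2 = 16 − 15 − 0 = 1; torsion from ∂_3 factors > 1: none. So H_2 ≅ Z.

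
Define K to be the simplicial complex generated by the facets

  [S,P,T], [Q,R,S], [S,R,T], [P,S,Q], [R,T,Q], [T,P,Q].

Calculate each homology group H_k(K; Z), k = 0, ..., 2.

We work with the vertex ordering P < Q < R < S < T. The simplices of K, each written with vertices in increasing order, are:

  0-simplices (5): P, Q, R, S, T
  1-simplices (9): PQ, PS, PT, QR, QS, QT, RS, RT, ST
  2-simplices (6): PQS, PQT, PST, QRS, QRT, RST

so the chain groups are C_0 ≅ Z^5, C_1 ≅ Z^9, C_2 ≅ Z^6.

Boundary ∂_1: C_1 → C_0 sends each edge [p,q] (with p < q) to q − p. For instance
  ∂PS = S − P.
This gives a 5×9 integer matrix of rank 4; reducing to Smith normal form yields diagonal entries (1,1,1,1).

Boundary ∂_2: C_2 → C_1 acts by ∂[p,q,r] = [q,r] − [p,r] + [p,q]. For instance
  ∂PQS = QS − PS + PQ,
  ∂PQT = QT − PT + PQ.
As a 9×6 matrix over Z this has rank 5, with invariant factors (1,1,1,1,1).

Computing H_k = (kernel of ∂_k) / (image of ∂_{k+1}):

  H_0: rank C_0 − rank ∂_1 = 5 − 4 = 1, and the invariant factors of ∂_1 are all 1, so H_0 ≅ Z.
  H_1: rank ker ∂_1 − rank ∂_2 = (9 − 4) − 5 = 0, and the invariant factors of ∂_2 are all 1, so H_1 ≅ 0.
  H_2: rank ker ∂_2 − rank ∂_3 = (6 − 5) − 0 = 1, and there is no ∂_3, so H_2 ≅ Z.

H_0 = Z,  H_1 = 0,  H_2 = Z.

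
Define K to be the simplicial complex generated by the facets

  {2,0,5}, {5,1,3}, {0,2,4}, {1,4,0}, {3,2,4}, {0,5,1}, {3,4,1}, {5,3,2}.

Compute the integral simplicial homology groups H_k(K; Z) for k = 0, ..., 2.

Fix the vertex order 0 < 1 < 2 < 3 < 4 < 5 and write every simplex with vertices in increasing order. Then dim K = 2 and the simplices of K are:

  0-simplices (6): [0], [1], [2], [3], [4], [5]
  1-simplices (12): [0,1], [0,2], [0,4], [0,5], [1,3], [1,4], [1,5], [2,3], [2,4], [2,5], [3,4], [3,5]
  2-simplices (8): [0,1,4], [0,1,5], [0,2,4], [0,2,5], [1,3,4], [1,3,5], [2,3,4], [2,3,5]

so the chain groups are C_0 ≅ Z^6, C_1 ≅ Z^12, C_2 ≅ Z^8.

∂_1: C_1 → C_0 sends each edge [p,q] (with p < q) to q − p. For instance
  ∂[3,4] = [4] − [3].
The resulting 6×12 matrix has rank 5, and its Smith normal form has invariant factors (1,1,1,1,1).

∂_2: C_2 → C_1 acts by ∂[p,q,r] = [q,r] − [p,r] + [p,q]. For instance
  ∂[0,1,4] = [1,4] − [0,4] + [0,1],
  ∂[0,2,4] = [2,4] − [0,4] + [0,2].
As a 12×8 matrix over Z this has rank 7, with invariant factors (1,1,1,1,1,1,1).

Computing H_k = (kernel of ∂_k) / (image of ∂_{k+1}):

  H_0: rank C_0 − rank ∂_1 = 6 − 5 = 1, and the invariant factors of ∂_1 are all 1, so H_0 ≅ Z.
  H_1: rank ker ∂_1 − rank ∂_2 = (12 − 5) − 7 = 0, and the invariant factors of ∂_2 are all 1, so H_1 ≅ 0.
  H_2: rank ker ∂_2 − rank ∂_3 = (8 − 7) − 0 = 1, and there is no ∂_3, so H_2 ≅ Z.

H_0 ≅ Z,  H_1 = 0,  H_2 ≅ Z.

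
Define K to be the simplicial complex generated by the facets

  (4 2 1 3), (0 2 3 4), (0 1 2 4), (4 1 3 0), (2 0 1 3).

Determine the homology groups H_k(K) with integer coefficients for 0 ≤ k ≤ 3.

H_0 = Z,  H_1 = 0,  H_2 = 0,  H_3 = Z.

Take the total order 0 < 1 < 2 < 3 < 4 on the vertex set. Then K (dimension 3) consists of the simplices:

  0-simplices (5): [0], [1], [2], [3], [4]
  1-simplices (10): [0,1], [0,2], [0,3], [0,4], [1,2], [1,3], [1,4], [2,3], [2,4], [3,4]
  2-simplices (10): [0,1,2], [0,1,3], [0,1,4], [0,2,3], [0,2,4], [0,3,4], [1,2,3], [1,2,4], [1,3,4], [2,3,4]
  3-simplices (5): [0,1,2,3], [0,1,2,4], [0,1,3,4], [0,2,3,4], [1,2,3,4]

so the chain groups are C_0 ≅ Z^5, C_1 ≅ Z^10, C_2 ≅ Z^10, C_3 ≅ Z^5.

Boundary ∂_1: C_1 → C_0 maps an edge to its endpoints' difference, ∂[p,q] = q − p.
The 5×10 boundary matrix has rank 4 and Smith normal form diag(1,1,1,1).

The boundary map ∂_2: C_2 → C_1 maps a triangle to the signed sum of its edges. For instance
  ∂[0,3,4] = [3,4] − [0,4] + [0,3],
  ∂[1,2,4] = [2,4] − [1,4] + [1,2].
The resulting 10×10 matrix has rank 6, and its Smith normal form has invariant factors (1,1,1,1,1,1).

∂_3: C_3 → C_2 sends each 3-simplex σ to the alternating sum Σ_i (−1)^i (σ with its i-th vertex removed). For instance
  ∂[0,1,2,3] = [1,2,3] − [0,2,3] + [0,1,3] − [0,1,2],
  ∂[1,2,3,4] = [2,3,4] − [1,3,4] + [1,2,4] − [1,2,3].
The resulting 10×5 matrix has rank 4, and its Smith normal form has invariant factors (1,1,1,1).

Now H_k = ker ∂_k / im ∂_{k+1}, so:

  H_0: rank C_0 − rank ∂_1 = 5 − 4 = 1, and the invariant factors of ∂_1 are all 1, so H_0 = Z.
  H_1: rank ker ∂_1 − rank ∂_2 = (10 − 4) − 6 = 0, and the invariant factors of ∂_2 are all 1, so H_1 = 0.
  H_2: rank ker ∂_2 − rank ∂_3 = (10 − 6) − 4 = 0, and the invariant factors of ∂_3 are all 1, so H_2 = 0.
  H_3: rank ker ∂_3 − rank ∂_4 = (5 − 4) − 0 = 1, and there is no ∂_4, so H_3 = Z.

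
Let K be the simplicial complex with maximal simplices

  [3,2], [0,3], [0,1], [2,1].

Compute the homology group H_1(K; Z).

H_1 ≅ Z.

We work with the vertex ordering 0 < 1 < 2 < 3. The simplices of K, each written with vertices in increasing order, are:

  0-simplices (4): [0], [1], [2], [3]
  1-simplices (4): [0,1], [0,3], [1,2], [2,3]

Hence C_0 ≅ Z^4, C_1 ≅ Z^4.

The boundary map ∂_1: C_1 → C_0 maps an edge to its endpoints' difference, ∂[p,q] = q − p. For instance
  ∂[0,3] = [3] − [0].
The 4×4 boundary matrix has rank 3 and Smith normal form diag(1,1,1).

Computing H_k = (kernel of ∂_k) / (image of ∂_{k+1}):

  H_1: rank ker ∂_1 − rank ∂_2 = (4 − 3) − 0 = 1, and there is no ∂_2, so H_1 = Z.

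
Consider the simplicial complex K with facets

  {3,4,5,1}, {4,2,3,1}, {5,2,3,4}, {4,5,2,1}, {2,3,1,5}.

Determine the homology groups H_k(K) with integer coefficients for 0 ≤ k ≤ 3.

H_0 ≅ Z,  H_1 = 0,  H_2 = 0,  H_3 ≅ Z.

Order the vertices as 1 < 2 < 3 < 4 < 5. Listing each simplex with vertices in this order, K has dimension 3 with simplices:

  0-simplices (5): [1], [2], [3], [4], [5]
  1-simplices (10): [1,2], [1,3], [1,4], [1,5], [2,3], [2,4], [2,5], [3,4], [3,5], [4,5]
  2-simplices (10): [1,2,3], [1,2,4], [1,2,5], [1,3,4], [1,3,5], [1,4,5], [2,3,4], [2,3,5], [2,4,5], [3,4,5]
  3-simplices (5): [1,2,3,4], [1,2,3,5], [1,2,4,5], [1,3,4,5], [2,3,4,5]

Hence C_0 ≅ Z^5, C_1 ≅ Z^10, C_2 ≅ Z^10, C_3 ≅ Z^5.

The boundary map ∂_1: C_1 → C_0 is given by ∂[p,q] = [q] − [p]. For instance
  ∂[2,3] = [3] − [2].
This gives a 5×10 integer matrix of rank 4; reducing to Smith normal form yields diagonal entries (1,1,1,1).

Boundary ∂_2: C_2 → C_1 sends each 2-simplex [p,q,r] to [q,r] − [p,r] + [p,q]. For instance
  ∂[1,4,5] = [4,5] − [1,5] + [1,4],
  ∂[2,3,4] = [3,4] − [2,4] + [2,3].
The 10×10 boundary matrix has rank 6 and Smith normal form diag(1,1,1,1,1,1).

∂_3: C_3 → C_2 sends each 3-simplex σ to the alternating sum Σ_i (−1)^i (σ with its i-th vertex removed). For instance
  ∂[1,3,4,5] = [3,4,5] − [1,4,5] + [1,3,5] − [1,3,4],
  ∂[2,3,4,5] = [3,4,5] − [2,4,5] + [2,3,5] − [2,3,4].
The resulting 10×5 matrix has rank 4, and its Smith normal form has invariant factors (1,1,1,1).

From H_k ≅ ker(∂_k) / im(∂_{k+1}) we obtain:

  H_0: rank C_0 − rank ∂_1 = 5 − 4 = 1, and the invariant factors of ∂_1 are all 1, so H_0 ≅ Z.
  H_1: rank ker ∂_1 − rank ∂_2 = (10 − 4) − 6 = 0, and the invariant factors of ∂_2 are all 1, so H_1 ≅ 0.
  H_2: rank ker ∂_2 − rank ∂_3 = (10 − 6) − 4 = 0, and the invariant factors of ∂_3 are all 1, so H_2 ≅ 0.
  H_3: rank ker ∂_3 − rank ∂_4 = (5 − 4) − 0 = 1, and there is no ∂_4, so H_3 ≅ Z.

(K is a triangulation of the 3-sphere S^3.)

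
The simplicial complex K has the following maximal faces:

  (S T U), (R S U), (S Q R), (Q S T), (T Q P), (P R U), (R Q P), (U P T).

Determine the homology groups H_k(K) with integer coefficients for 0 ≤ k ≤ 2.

Fix the vertex order P < Q < R < S < T < U and write every simplex with vertices in increasing order. Then dim K = 2 and the simplices of K are:

  0-simplices (6): P, Q, R, S, T, U
  1-simplices (12): PQ, PR, PT, PU, QR, QS, QT, RS, RU, ST, SU, TU
  2-simplices (8): PQR, PQT, PRU, PTU, QRS, QST, RSU, STU

giving chain groups C_0 ≅ Z^6, C_1 ≅ Z^12, C_2 ≅ Z^8.

Boundary ∂_1: C_1 → C_0 is given by ∂[p,q] = [q] − [p]. For instance
  ∂RS = S − R.
This gives a 6×12 integer matrix of rank 5; reducing to Smith normal form yields diagonal entries (1,1,1,1,1).

The boundary map ∂_2: C_2 → C_1 maps a triangle to the signed sum of its edges. For instance
  ∂PRU = RU − PU + PR,
  ∂STU = TU − SU + ST.
As a 12×8 matrix over Z this has rank 7, with invariant factors (1,1,1,1,1,1,1).

From H_k ≅ ker(∂_k) / im(∂_{k+1}) we obtain:

  H_0: rank C_0 − rank ∂_1 = 6 − 5 = 1, and the invariant factors of ∂_1 are all 1, so H_0 ≅ Z.
  H_1: rank ker ∂_1 − rank ∂_2 = (12 − 5) − 7 = 0, and the invariant factors of ∂_2 are all 1, so H_1 ≅ 0.
  H_2: rank ker ∂_2 − rank ∂_3 = (8 − 7) − 0 = 1, and there is no ∂_3, so H_2 ≅ Z.

H_0 ≅ Z,  H_1 = 0,  H_2 ≅ Z.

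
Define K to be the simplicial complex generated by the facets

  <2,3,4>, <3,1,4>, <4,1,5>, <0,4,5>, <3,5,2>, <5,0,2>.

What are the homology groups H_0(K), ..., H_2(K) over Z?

H_0 ≅ Z,  H_1 ≅ Z,  H_2 = 0.

We work with the vertex ordering 0 < 1 < 2 < 3 < 4 < 5. The simplices of K, each written with vertices in increasing order, are:

  0-simplices (6): [0], [1], [2], [3], [4], [5]
  1-simplices (12): [0,2], [0,4], [0,5], [1,3], [1,4], [1,5], [2,3], [2,4], [2,5], [3,4], [3,5], [4,5]
  2-simplices (6): [0,2,5], [0,4,5], [1,3,4], [1,4,5], [2,3,4], [2,3,5]

giving chain groups C_0 ≅ Z^6, C_1 ≅ Z^12, C_2 ≅ Z^6.

∂_1: C_1 → C_0 sends each edge [p,q] (with p < q) to q − p.
The 6×12 boundary matrix has rank 5 and Smith normal form diag(1,1,1,1,1).

Boundary ∂_2: C_2 → C_1 sends each 2-simplex [p,q,r] to [q,r] − [p,r] + [p,q]. For instance
  ∂[0,2,5] = [2,5] − [0,5] + [0,2],
  ∂[2,3,5] = [3,5] − [2,5] + [2,3].
The resulting 12×6 matrix has rank 6, and its Smith normal form has invariant factors (1,1,1,1,1,1).

Reading off H_k = ker ∂_k / im ∂_{k+1}:

  H_0: rank C_0 − rank ∂_1 = 6 − 5 = 1, and the invariant factors of ∂_1 are all 1, so H_0 ≅ Z.
  H_1: rank ker ∂_1 − rank ∂_2 = (12 − 5) − 6 = 1, and the invariant factors of ∂_2 are all 1, so H_1 ≅ Z.
  H_2: rank ker ∂_2 − rank ∂_3 = (6 − 6) − 0 = 0, and there is no ∂_3, so H_2 ≅ 0.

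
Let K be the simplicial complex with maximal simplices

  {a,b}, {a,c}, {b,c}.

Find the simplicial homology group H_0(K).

We work with the vertex ordering a < b < c. The simplices of K, each written with vertices in increasing order, are:

  0-simplices (3): a, b, c
  1-simplices (3): ab, ac, bc

Hence C_0 ≅ Z^3, C_1 ≅ Z^3.

Boundary ∂_1: C_1 → C_0 sends each edge [p,q] (with p < q) to q − p. For instance
  ∂ac = c − a.
As a 3×3 matrix over Z this has rank 2, with invariant factors (1,1).

Now H_k = ker ∂_k / im ∂_{k+1}, so:

  H_0: rank C_0 − rank ∂_1 = 3 − 2 = 1, and the invariant factors of ∂_1 are all 1, so H_0 ≅ Z.

H_0 ≅ Z.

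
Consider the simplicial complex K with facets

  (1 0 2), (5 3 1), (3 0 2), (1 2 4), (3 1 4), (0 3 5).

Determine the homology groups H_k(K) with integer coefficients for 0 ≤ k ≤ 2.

Take the total order 0 < 1 < 2 < 3 < 4 < 5 on the vertex set. Then K (dimension 2) consists of the simplices:

  0-simplices (6): [0], [1], [2], [3], [4], [5]
  1-simplices (12): [0,1], [0,2], [0,3], [0,5], [1,2], [1,3], [1,4], [1,5], [2,3], [2,4], [3,4], [3,5]
  2-simplices (6): [0,1,2], [0,2,3], [0,3,5], [1,2,4], [1,3,4], [1,3,5]

giving chain groups C_0 ≅ Z^6, C_1 ≅ Z^12, C_2 ≅ Z^6.

The boundary map ∂_1: C_1 → C_0 sends each edge [p,q] (with p < q) to q − p. For instance
  ∂[3,5] = [5] − [3].
The resulting 6×12 matrix has rank 5, and its Smith normal form has invariant factors (1,1,1,1,1).

The boundary map ∂_2: C_2 → C_1 sends each 2-simplex [p,q,r] to [q,r] − [p,r] + [p,q]. For instance
  ∂[1,3,4] = [3,4] − [1,4] + [1,3],
  ∂[1,3,5] = [3,5] − [1,5] + [1,3].
The resulting 12×6 matrix has rank 6, and its Smith normal form has invariant factors (1,1,1,1,1,1).

From H_k ≅ ker(∂_k) / im(∂_{k+1}) we obtain:

  H_0: rank C_0 − rank ∂_1 = 6 − 5 = 1, and the invariant factors of ∂_1 are all 1, so H_0 ≅ Z.
  H_1: rank ker ∂_1 − rank ∂_2 = (12 − 5) − 6 = 1, and the invariant factors of ∂_2 are all 1, so H_1 ≅ Z.
  H_2: rank ker ∂_2 − rank ∂_3 = (6 − 6) − 0 = 0, and there is no ∂_3, so H_2 ≅ 0.

H_0 ≅ Z,  H_1 ≅ Z,  H_2 = 0.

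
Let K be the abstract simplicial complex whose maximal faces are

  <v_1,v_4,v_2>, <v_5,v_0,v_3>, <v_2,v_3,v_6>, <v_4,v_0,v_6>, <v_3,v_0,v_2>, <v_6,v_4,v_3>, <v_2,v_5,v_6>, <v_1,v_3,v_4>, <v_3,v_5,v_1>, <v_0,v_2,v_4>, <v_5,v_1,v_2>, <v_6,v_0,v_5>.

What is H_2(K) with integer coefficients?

We work with the vertex ordering v_0 < v_1 < v_2 < v_3 < v_4 < v_5 < v_6. The simplices of K, each written with vertices in increasing order, are:

  0-simplices (7): [v_0], [v_1], [v_2], [v_3], [v_4], [v_5], [v_6]
  1-simplices (18): (18 of them)
  2-simplices (12): (12 of them)

Hence C_0 ≅ Z^7, C_1 ≅ Z^18, C_2 ≅ Z^12.

Boundary ∂_1: C_1 → C_0 is given by ∂[p,q] = [q] − [p].
The resulting 7×18 matrix has rank 6, and its Smith normal form has invariant factors (1,1,1,1,1,1).

Boundary ∂_2: C_2 → C_1 acts by ∂[p,q,r] = [q,r] − [p,r] + [p,q]. For instance
  ∂[v_2,v_5,v_6] = [v_5,v_6] − [v_2,v_6] + [v_2,v_5],
  ∂[v_2,v_3,v_6] = [v_3,v_6] − [v_2,v_6] + [v_2,v_3].
As a 18×12 matrix over Z this has rank 12, with invariant factors (1,1,1,1,1,1,1,1,1,1,1,2).

From H_k ≅ ker(∂_k) / im(∂_{k+1}) we obtain:

  H_2: rank ker ∂_2 − rank ∂_3 = (12 − 12) − 0 = 0, and there is no ∂_3, so H_2 = 0.

(K is a triangulation of the real projective plane RP^2.)

H_2 = 0.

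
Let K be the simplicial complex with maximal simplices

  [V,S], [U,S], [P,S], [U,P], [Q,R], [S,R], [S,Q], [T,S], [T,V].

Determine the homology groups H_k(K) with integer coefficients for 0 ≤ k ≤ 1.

Order the vertices as P < Q < R < S < T < U < V. Listing each simplex with vertices in this order, K has dimension 1 with simplices:

  0-simplices (7): P, Q, R, S, T, U, V
  1-simplices (9): PS, PU, QR, QS, RS, ST, SU, SV, TV

so the chain groups are C_0 ≅ Z^7, C_1 ≅ Z^9.

Boundary ∂_1: C_1 → C_0 maps an edge to its endpoints' difference, ∂[p,q] = q − p.
As a 7×9 matrix over Z this has rank 6, with invariant factors (1,1,1,1,1,1).

From H_k ≅ ker(∂_k) / im(∂_{k+1}) we obtain:

  H_0: rank C_0 − rank ∂_1 = 7 − 6 = 1, and the invariant factors of ∂_1 are all 1, so H_0 = Z.
  H_1: rank ker ∂_1 − rank ∂_2 = (9 − 6) − 0 = 3, and there is no ∂_2, so H_1 = Z^3.

(K is a triangulation of a wedge of 3 circles.)

H_0 = Z,  H_1 = Z^3.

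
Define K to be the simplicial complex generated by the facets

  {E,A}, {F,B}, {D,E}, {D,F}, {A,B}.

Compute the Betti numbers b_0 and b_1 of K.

We work with the vertex ordering A < B < D < E < F. The simplices of K, each written with vertices in increasing order, are:

  0-simplices (5): A, B, D, E, F
  1-simplices (5): AB, AE, BF, DE, DF

so the chain groups are C_0 ≅ Z^5, C_1 ≅ Z^5.

The boundary map ∂_1: C_1 → C_0 maps an edge to its endpoints' difference, ∂[p,q] = q − p. For instance
  ∂BF = F − B.
As a 5×5 matrix over Z this has rank 4, with invariant factors (1,1,1,1).

Now H_k = ker ∂_k / im ∂_{k+1}, so:

  H_0: rank C_0 − rank ∂_1 = 5 − 4 = 1, and the invariant factors of ∂_1 are all 1, so H_0 ≅ Z.
  H_1: rank ker ∂_1 − rank ∂_2 = (5 − 4) − 0 = 1, and there is no ∂_2, so H_1 ≅ Z.

(K is a triangulation of the circle S^1.)

Hence the Betti numbers are b_0 = 1, b_1 = 1.

b_0 = 1, b_1 = 1.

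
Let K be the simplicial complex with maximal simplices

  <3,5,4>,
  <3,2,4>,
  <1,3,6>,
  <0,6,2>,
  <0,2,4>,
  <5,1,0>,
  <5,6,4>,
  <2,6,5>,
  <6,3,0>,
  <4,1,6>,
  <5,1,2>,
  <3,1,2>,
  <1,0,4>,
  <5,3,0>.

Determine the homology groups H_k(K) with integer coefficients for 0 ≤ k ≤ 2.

Fix the vertex order 0 < 1 < 2 < 3 < 4 < 5 < 6 and write every simplex with vertices in increasing order. Then dim K = 2 and the simplices of K are:

  0-simplices (7): [0], [1], [2], [3], [4], [5], [6]
  1-simplices (21): [0,1], [0,2], [0,3], [0,4], [0,5], [0,6], [1,2], [1,3], [1,4], [1,5], [1,6], [2,3], [2,4], [2,5], [2,6], [3,4], [3,5], [3,6], [4,5], [4,6], [5,6]
  2-simplices (14): [0,1,4], [0,1,5], [0,2,4], [0,2,6], [0,3,5], [0,3,6], [1,2,3], [1,2,5], [1,3,6], [1,4,6], [2,3,4], [2,5,6], [3,4,5], [4,5,6]

giving chain groups C_0 ≅ Z^7, C_1 ≅ Z^21, C_2 ≅ Z^14.

∂_1: C_1 → C_0 sends each edge [p,q] (with p < q) to q − p.
The 7×21 boundary matrix has rank 6 and Smith normal form diag(1,1,1,1,1,1).

The boundary map ∂_2: C_2 → C_1 maps a triangle to the signed sum of its edges. For instance
  ∂[0,2,4] = [2,4] − [0,4] + [0,2],
  ∂[4,5,6] = [5,6] − [4,6] + [4,5].
This gives a 21×14 integer matrix of rank 13; reducing to Smith normal form yields diagonal entries (1,1,1,1,1,1,1,1,1,1,1,1,1).

From H_k ≅ ker(∂_k) / im(∂_{k+1}) we obtain:

  H_0: rank C_0 − rank ∂_1 = 7 − 6 = 1, and the invariant factors of ∂_1 are all 1, so H_0 = Z.
  H_1: rank ker ∂_1 − rank ∂_2 = (21 − 6) − 13 = 2, and the invariant factors of ∂_2 are all 1, so H_1 = Z^2.
  H_2: rank ker ∂_2 − rank ∂_3 = (14 − 13) − 0 = 1, and there is no ∂_3, so H_2 = Z.

H_0 ≅ Z,  H_1 ≅ Z^2,  H_2 ≅ Z.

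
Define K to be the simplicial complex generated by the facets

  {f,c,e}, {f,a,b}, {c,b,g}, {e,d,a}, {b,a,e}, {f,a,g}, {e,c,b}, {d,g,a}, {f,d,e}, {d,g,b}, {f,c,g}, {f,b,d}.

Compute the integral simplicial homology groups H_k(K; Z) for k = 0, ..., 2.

Order the vertices as a < b < c < d < e < f < g. Listing each simplex with vertices in this order, K has dimension 2 with simplices:

  0-simplices (7): a, b, c, d, e, f, g
  1-simplices (18): ab, ad, ae, af, ag, bc, bd, be, bf, bg, ce, cf, cg, de, df, dg, ef, fg
  2-simplices (12): abe, abf, ade, adg, afg, bce, bcg, bdf, bdg, cef, cfg, def

Hence C_0 ≅ Z^7, C_1 ≅ Z^18, C_2 ≅ Z^12.

∂_1: C_1 → C_0 maps an edge to its endpoints' difference, ∂[p,q] = q − p. For instance
  ∂ae = e − a.
The resulting 7×18 matrix has rank 6, and its Smith normal form has invariant factors (1,1,1,1,1,1).

Boundary ∂_2: C_2 → C_1 maps a triangle to the signed sum of its edges. For instance
  ∂bcg = cg − bg + bc,
  ∂abf = bf − af + ab.
The resulting 18×12 matrix has rank 12, and its Smith normal form has invariant factors (1,1,1,1,1,1,1,1,1,1,1,2).

Reading off H_k = ker ∂_k / im ∂_{k+1}:

  H_0: rank C_0 − rank ∂_1 = 7 − 6 = 1, and the invariant factors of ∂_1 are all 1, so H_0 ≅ Z.
  H_1: rank ker ∂_1 − rank ∂_2 = (18 − 6) − 12 = 0, and ∂_2 has invariant factor 2 > 1, so H_1 ≅ Z/2.
  H_2: rank ker ∂_2 − rank ∂_3 = (12 − 12) − 0 = 0, and there is no ∂_3, so H_2 ≅ 0.

As a check, the Euler characteristic is 7 − 18 + 12 = 1, which agrees with 1 − 0 + 0 = 1.

H_0 = Z,  H_1 = Z/2,  H_2 = 0.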